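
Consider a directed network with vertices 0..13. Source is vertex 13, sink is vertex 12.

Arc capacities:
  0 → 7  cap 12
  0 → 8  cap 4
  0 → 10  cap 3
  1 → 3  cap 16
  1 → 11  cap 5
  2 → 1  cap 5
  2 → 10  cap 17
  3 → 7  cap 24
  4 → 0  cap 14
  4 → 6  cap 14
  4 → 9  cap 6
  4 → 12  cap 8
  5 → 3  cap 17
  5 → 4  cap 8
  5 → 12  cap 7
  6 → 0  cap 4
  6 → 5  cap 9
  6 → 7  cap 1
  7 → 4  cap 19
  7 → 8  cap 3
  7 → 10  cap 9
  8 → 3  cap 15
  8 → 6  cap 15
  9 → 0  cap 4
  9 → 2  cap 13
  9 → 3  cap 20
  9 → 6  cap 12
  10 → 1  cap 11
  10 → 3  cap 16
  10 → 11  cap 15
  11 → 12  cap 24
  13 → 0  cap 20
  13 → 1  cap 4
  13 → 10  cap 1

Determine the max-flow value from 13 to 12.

Maximum flow value: 24

augment #1: 13→1→11→12 bottleneck 4, total now 4
augment #2: 13→10→11→12 bottleneck 1, total now 5
augment #3: 13→0→7→4→12 bottleneck 8, total now 13
augment #4: 13→0→10→11→12 bottleneck 3, total now 16
augment #5: 13→0→7→10→11→12 bottleneck 4, total now 20
augment #6: 13→0→8→6→5→12 bottleneck 4, total now 24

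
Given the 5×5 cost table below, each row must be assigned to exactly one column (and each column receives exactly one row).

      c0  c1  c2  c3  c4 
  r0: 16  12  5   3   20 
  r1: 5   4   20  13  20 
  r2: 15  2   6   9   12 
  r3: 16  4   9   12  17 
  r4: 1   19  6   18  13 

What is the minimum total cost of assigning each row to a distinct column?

Minimum assignment cost: 29

optimal assignment: row0→col3 (cost 3), row1→col1 (cost 4), row2→col4 (cost 12), row3→col2 (cost 9), row4→col0 (cost 1)
total = 3 + 4 + 12 + 9 + 1 = 29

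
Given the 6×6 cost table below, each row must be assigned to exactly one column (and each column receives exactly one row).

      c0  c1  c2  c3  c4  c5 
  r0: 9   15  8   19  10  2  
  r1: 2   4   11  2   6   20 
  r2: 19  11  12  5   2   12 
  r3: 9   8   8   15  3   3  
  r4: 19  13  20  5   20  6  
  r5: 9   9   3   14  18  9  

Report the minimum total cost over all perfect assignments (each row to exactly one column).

Minimum assignment cost: 22

optimal assignment: row0→col5 (cost 2), row1→col0 (cost 2), row2→col4 (cost 2), row3→col1 (cost 8), row4→col3 (cost 5), row5→col2 (cost 3)
total = 2 + 2 + 2 + 8 + 5 + 3 = 22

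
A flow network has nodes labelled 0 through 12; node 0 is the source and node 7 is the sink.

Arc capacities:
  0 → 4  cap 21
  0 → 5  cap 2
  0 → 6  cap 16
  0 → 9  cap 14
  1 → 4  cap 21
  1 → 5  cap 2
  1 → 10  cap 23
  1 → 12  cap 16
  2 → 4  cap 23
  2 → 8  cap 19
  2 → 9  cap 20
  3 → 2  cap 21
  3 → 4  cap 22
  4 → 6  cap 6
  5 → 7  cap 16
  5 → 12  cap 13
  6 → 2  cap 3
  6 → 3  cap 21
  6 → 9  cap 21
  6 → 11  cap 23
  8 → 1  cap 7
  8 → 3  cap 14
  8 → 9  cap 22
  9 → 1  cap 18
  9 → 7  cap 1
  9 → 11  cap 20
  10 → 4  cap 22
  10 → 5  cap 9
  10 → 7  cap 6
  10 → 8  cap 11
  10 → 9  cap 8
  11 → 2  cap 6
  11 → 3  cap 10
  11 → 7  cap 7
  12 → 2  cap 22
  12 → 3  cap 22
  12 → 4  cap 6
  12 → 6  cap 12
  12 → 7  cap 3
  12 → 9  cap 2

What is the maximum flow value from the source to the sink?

augment #1: 0→5→7 bottleneck 2, total now 2
augment #2: 0→9→7 bottleneck 1, total now 3
augment #3: 0→6→11→7 bottleneck 7, total now 10
augment #4: 0→9→1→5→7 bottleneck 2, total now 12
augment #5: 0→9→1→10→7 bottleneck 6, total now 18
augment #6: 0→9→1→12→7 bottleneck 3, total now 21
augment #7: 0→9→1→10→5→7 bottleneck 2, total now 23
augment #8: 0→6→9→1→10→5→7 bottleneck 5, total now 28
augment #9: 0→6→2→8→1→10→5→7 bottleneck 2, total now 30

Maximum flow value: 30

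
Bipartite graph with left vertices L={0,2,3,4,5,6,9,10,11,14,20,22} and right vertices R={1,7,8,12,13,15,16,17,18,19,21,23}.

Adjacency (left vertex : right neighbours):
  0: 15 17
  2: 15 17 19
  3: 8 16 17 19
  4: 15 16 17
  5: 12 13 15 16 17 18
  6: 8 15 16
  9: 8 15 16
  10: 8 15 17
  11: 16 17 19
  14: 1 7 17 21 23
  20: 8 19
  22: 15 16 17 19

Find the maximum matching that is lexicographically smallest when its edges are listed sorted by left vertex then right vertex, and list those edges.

|M| = 7 (so the lex-smallest maximum matching has 7 edges)
process left vertices in ascending order; for each, take the smallest-labelled available neighbour that still permits 7 edges overall, or leave it unmatched if none does
lex-smallest matching: {0-15, 2-17, 3-8, 4-16, 5-12, 11-19, 14-1}

Lex-smallest maximum matching: {(0,15), (2,17), (3,8), (4,16), (5,12), (11,19), (14,1)}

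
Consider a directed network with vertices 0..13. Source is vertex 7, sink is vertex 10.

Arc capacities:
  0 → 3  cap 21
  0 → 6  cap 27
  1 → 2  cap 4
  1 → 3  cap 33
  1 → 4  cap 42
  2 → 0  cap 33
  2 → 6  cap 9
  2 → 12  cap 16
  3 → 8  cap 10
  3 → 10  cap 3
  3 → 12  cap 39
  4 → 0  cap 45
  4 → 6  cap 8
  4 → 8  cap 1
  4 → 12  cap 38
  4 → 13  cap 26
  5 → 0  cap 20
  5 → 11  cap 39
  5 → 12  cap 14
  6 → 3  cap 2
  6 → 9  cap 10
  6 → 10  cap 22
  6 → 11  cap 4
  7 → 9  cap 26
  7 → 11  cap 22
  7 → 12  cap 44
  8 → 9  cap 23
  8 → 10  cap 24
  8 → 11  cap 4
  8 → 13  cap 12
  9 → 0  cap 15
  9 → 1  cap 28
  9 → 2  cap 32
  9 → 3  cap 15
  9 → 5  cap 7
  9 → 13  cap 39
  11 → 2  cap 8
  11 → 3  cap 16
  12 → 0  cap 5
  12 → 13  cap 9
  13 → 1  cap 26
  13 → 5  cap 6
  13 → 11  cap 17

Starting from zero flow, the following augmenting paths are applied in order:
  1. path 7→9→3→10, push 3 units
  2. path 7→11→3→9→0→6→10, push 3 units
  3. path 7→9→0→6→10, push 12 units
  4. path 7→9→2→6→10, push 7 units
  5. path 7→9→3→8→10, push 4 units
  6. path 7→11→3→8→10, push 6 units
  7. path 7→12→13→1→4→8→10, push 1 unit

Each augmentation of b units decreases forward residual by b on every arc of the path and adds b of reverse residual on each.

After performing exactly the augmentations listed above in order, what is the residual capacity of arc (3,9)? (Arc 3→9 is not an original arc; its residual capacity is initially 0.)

Residual capacity of (3,9): 4

after path 1 (7→9→3→10, push 3): res(3,9)=3
after path 2 (7→11→3→9→0→6→10, push 3): res(3,9)=0
after path 3 (7→9→0→6→10, push 12): res(3,9)=0
after path 4 (7→9→2→6→10, push 7): res(3,9)=0
after path 5 (7→9→3→8→10, push 4): res(3,9)=4
after path 6 (7→11→3→8→10, push 6): res(3,9)=4
after path 7 (7→12→13→1→4→8→10, push 1): res(3,9)=4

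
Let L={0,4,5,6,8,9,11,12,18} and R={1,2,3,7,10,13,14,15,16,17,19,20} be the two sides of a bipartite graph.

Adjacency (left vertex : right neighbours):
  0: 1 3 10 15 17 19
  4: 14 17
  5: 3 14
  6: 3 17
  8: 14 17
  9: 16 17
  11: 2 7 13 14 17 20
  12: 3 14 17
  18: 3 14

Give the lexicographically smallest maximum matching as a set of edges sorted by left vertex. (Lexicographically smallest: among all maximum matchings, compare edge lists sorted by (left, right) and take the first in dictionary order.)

Lex-smallest maximum matching: {(0,1), (4,14), (5,3), (6,17), (9,16), (11,2)}

|M| = 6 (so the lex-smallest maximum matching has 6 edges)
process left vertices in ascending order; for each, take the smallest-labelled available neighbour that still permits 6 edges overall, or leave it unmatched if none does
lex-smallest matching: {0-1, 4-14, 5-3, 6-17, 9-16, 11-2}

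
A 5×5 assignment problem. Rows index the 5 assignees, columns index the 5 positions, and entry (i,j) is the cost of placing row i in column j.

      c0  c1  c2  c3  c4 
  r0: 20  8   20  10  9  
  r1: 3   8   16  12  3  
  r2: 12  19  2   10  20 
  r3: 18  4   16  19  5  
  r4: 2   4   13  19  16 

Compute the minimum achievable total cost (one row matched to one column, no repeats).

optimal assignment: row0→col3 (cost 10), row1→col4 (cost 3), row2→col2 (cost 2), row3→col1 (cost 4), row4→col0 (cost 2)
total = 10 + 3 + 2 + 4 + 2 = 21

Minimum assignment cost: 21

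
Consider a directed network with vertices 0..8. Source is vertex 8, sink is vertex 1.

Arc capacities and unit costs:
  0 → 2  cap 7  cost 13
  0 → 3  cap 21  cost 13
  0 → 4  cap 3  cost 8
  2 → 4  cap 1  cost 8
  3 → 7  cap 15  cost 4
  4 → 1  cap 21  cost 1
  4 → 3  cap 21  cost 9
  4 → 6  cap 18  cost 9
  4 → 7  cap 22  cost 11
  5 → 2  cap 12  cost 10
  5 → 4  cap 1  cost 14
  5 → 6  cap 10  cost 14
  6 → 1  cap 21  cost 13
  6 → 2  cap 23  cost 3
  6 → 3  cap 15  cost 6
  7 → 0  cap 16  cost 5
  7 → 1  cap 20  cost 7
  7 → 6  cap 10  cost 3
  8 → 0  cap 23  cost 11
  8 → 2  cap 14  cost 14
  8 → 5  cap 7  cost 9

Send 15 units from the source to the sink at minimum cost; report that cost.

Minimum cost for 15 units: 457

shortest-cost path #1: 8→0→4→1 push 3 @ unit cost 20 (adds 60)
shortest-cost path #2: 8→2→4→1 push 1 @ unit cost 23 (adds 23)
shortest-cost path #3: 8→5→4→1 push 1 @ unit cost 24 (adds 24)
shortest-cost path #4: 8→0→3→7→1 push 10 @ unit cost 35 (adds 350)
total cost = 457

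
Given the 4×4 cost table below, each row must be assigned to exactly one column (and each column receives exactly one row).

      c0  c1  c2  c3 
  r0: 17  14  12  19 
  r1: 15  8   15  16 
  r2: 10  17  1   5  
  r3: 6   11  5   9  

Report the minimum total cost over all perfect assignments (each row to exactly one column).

optimal assignment: row0→col2 (cost 12), row1→col1 (cost 8), row2→col3 (cost 5), row3→col0 (cost 6)
total = 12 + 8 + 5 + 6 = 31

Minimum assignment cost: 31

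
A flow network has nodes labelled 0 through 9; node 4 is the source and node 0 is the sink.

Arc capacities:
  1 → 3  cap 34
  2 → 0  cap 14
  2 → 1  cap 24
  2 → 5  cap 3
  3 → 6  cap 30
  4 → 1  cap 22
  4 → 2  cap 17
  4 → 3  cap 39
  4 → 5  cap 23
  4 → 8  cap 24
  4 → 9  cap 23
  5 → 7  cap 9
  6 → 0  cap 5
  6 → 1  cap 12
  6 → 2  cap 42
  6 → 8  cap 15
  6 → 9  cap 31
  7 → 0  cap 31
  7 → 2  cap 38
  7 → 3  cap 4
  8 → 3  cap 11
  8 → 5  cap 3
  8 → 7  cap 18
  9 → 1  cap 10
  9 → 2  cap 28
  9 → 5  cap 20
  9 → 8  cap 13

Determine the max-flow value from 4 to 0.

augment #1: 4→2→0 bottleneck 14, total now 14
augment #2: 4→3→6→0 bottleneck 5, total now 19
augment #3: 4→5→7→0 bottleneck 9, total now 28
augment #4: 4→8→7→0 bottleneck 18, total now 46

Maximum flow value: 46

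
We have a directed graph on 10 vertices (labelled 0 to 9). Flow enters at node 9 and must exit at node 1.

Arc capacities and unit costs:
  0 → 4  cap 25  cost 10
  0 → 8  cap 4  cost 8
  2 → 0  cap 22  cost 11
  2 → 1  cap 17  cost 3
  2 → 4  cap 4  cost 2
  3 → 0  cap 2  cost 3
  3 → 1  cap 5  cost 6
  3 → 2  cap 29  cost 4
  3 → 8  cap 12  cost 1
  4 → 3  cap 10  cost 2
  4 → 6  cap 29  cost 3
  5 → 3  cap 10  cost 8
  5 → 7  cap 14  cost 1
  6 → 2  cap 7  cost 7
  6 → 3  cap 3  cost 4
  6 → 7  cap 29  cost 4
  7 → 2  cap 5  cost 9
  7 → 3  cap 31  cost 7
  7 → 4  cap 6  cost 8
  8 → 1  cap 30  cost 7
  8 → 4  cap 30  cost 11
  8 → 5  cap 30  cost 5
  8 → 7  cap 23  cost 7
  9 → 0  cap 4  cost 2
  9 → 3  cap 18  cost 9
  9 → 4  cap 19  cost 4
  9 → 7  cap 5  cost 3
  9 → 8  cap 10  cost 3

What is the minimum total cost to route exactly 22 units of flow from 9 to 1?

shortest-cost path #1: 9→8→1 push 10 @ unit cost 10 (adds 100)
shortest-cost path #2: 9→4→3→1 push 5 @ unit cost 12 (adds 60)
shortest-cost path #3: 9→4→3→2→1 push 5 @ unit cost 13 (adds 65)
shortest-cost path #4: 9→7→2→1 push 2 @ unit cost 15 (adds 30)
total cost = 255

Minimum cost for 22 units: 255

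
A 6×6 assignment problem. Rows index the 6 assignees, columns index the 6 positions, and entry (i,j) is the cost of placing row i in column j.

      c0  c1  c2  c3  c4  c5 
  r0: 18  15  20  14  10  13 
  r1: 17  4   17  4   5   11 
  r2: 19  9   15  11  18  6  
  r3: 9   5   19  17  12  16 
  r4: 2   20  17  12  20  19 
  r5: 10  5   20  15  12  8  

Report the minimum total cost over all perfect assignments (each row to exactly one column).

optimal assignment: row0→col4 (cost 10), row1→col3 (cost 4), row2→col2 (cost 15), row3→col1 (cost 5), row4→col0 (cost 2), row5→col5 (cost 8)
total = 10 + 4 + 15 + 5 + 2 + 8 = 44

Minimum assignment cost: 44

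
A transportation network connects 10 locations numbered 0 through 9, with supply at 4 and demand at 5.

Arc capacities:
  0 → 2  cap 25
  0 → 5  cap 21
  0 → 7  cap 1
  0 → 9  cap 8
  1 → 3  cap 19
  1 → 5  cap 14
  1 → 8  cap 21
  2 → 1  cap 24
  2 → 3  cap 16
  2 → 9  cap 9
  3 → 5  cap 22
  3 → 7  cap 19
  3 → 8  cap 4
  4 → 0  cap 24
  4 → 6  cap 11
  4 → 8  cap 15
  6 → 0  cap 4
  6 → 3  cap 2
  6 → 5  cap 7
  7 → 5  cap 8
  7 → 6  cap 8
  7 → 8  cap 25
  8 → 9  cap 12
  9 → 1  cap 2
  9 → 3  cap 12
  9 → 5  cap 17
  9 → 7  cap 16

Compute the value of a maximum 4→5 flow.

augment #1: 4→0→5 bottleneck 21, total now 21
augment #2: 4→6→5 bottleneck 7, total now 28
augment #3: 4→0→7→5 bottleneck 1, total now 29
augment #4: 4→0→9→5 bottleneck 2, total now 31
augment #5: 4→6→3→5 bottleneck 2, total now 33
augment #6: 4→8→9→5 bottleneck 12, total now 45
augment #7: 4→6→0→9→5 bottleneck 2, total now 47

Maximum flow value: 47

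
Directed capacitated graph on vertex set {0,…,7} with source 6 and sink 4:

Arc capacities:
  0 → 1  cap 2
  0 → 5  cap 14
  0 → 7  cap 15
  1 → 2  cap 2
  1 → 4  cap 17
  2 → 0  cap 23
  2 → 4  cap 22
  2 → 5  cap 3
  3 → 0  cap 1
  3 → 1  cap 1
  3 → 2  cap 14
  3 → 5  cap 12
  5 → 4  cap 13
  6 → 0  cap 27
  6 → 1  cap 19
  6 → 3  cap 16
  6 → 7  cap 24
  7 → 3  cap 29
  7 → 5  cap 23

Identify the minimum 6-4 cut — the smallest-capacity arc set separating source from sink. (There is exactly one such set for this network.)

augment #1: 6→1→4 push 17
augment #2: 6→0→5→4 push 13
augment #3: 6→1→2→4 push 2
augment #4: 6→3→2→4 push 14
max flow = 46; residual-reachable set from 6 gives S-side
cut edges (S→T): {(1,2), (1,4), (3,2), (5,4)} total cap 46

Min-cut arcs: {(1,2), (1,4), (3,2), (5,4)} (total capacity 46)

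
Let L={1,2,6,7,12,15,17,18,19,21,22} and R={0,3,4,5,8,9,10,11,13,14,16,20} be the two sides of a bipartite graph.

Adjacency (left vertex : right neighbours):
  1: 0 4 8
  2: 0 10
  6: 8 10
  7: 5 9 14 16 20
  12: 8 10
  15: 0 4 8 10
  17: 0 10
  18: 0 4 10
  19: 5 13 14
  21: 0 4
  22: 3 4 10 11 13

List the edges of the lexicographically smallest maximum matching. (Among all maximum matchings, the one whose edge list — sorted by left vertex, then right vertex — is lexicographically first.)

|M| = 7 (so the lex-smallest maximum matching has 7 edges)
process left vertices in ascending order; for each, take the smallest-labelled available neighbour that still permits 7 edges overall, or leave it unmatched if none does
lex-smallest matching: {1-0, 2-10, 6-8, 7-5, 15-4, 19-13, 22-3}

Lex-smallest maximum matching: {(1,0), (2,10), (6,8), (7,5), (15,4), (19,13), (22,3)}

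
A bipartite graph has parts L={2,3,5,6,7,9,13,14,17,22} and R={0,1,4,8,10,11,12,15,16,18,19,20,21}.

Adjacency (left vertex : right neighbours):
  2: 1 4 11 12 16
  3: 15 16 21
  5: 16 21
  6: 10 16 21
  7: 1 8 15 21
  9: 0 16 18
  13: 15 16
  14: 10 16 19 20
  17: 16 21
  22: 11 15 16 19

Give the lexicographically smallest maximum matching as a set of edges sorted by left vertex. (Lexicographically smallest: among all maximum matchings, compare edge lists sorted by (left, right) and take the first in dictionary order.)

Lex-smallest maximum matching: {(2,1), (3,15), (5,16), (6,10), (7,8), (9,0), (14,19), (17,21), (22,11)}

|M| = 9 (so the lex-smallest maximum matching has 9 edges)
process left vertices in ascending order; for each, take the smallest-labelled available neighbour that still permits 9 edges overall, or leave it unmatched if none does
lex-smallest matching: {2-1, 3-15, 5-16, 6-10, 7-8, 9-0, 14-19, 17-21, 22-11}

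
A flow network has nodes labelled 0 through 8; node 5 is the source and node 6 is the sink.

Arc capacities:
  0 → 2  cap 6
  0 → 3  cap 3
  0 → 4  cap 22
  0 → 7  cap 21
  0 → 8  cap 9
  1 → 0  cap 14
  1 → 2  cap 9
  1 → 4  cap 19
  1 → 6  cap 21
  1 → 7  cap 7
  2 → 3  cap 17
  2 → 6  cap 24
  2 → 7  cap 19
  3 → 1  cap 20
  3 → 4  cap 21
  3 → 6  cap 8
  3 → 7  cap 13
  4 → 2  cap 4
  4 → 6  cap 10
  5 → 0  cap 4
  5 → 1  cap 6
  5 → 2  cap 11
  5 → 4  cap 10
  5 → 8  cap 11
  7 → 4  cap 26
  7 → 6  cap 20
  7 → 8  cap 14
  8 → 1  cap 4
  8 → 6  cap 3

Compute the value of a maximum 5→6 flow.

augment #1: 5→1→6 bottleneck 6, total now 6
augment #2: 5→2→6 bottleneck 11, total now 17
augment #3: 5→4→6 bottleneck 10, total now 27
augment #4: 5→8→6 bottleneck 3, total now 30
augment #5: 5→0→2→6 bottleneck 4, total now 34
augment #6: 5→8→1→6 bottleneck 4, total now 38

Maximum flow value: 38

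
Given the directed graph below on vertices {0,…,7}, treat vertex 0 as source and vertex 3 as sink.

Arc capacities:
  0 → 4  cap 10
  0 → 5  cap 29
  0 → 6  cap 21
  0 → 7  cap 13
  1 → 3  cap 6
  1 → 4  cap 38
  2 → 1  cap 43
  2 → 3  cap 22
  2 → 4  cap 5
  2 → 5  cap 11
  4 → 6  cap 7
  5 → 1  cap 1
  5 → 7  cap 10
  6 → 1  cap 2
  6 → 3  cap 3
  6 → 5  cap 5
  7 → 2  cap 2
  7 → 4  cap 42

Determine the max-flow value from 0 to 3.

augment #1: 0→6→3 bottleneck 3, total now 3
augment #2: 0→5→1→3 bottleneck 1, total now 4
augment #3: 0→6→1→3 bottleneck 2, total now 6
augment #4: 0→7→2→3 bottleneck 2, total now 8

Maximum flow value: 8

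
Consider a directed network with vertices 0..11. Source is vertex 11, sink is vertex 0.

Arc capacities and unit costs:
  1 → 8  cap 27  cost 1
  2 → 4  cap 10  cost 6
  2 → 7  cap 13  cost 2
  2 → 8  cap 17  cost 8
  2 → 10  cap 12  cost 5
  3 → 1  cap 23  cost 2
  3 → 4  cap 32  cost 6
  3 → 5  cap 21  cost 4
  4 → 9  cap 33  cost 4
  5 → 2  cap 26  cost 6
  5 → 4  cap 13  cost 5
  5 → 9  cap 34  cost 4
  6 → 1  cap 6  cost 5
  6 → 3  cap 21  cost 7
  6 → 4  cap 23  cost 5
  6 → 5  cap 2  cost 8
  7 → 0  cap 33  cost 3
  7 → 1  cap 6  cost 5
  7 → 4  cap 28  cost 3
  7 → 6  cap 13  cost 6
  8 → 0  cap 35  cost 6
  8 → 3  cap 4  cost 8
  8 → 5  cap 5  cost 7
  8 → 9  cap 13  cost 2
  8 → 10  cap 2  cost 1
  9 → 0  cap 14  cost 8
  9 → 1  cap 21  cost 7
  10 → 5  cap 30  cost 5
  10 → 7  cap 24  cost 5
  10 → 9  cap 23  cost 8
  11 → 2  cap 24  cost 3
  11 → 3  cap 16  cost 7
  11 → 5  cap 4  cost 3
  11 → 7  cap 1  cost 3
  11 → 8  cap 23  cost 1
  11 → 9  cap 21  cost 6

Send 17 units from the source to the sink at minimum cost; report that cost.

Minimum cost for 17 units: 118

shortest-cost path #1: 11→7→0 push 1 @ unit cost 6 (adds 6)
shortest-cost path #2: 11→8→0 push 16 @ unit cost 7 (adds 112)
total cost = 118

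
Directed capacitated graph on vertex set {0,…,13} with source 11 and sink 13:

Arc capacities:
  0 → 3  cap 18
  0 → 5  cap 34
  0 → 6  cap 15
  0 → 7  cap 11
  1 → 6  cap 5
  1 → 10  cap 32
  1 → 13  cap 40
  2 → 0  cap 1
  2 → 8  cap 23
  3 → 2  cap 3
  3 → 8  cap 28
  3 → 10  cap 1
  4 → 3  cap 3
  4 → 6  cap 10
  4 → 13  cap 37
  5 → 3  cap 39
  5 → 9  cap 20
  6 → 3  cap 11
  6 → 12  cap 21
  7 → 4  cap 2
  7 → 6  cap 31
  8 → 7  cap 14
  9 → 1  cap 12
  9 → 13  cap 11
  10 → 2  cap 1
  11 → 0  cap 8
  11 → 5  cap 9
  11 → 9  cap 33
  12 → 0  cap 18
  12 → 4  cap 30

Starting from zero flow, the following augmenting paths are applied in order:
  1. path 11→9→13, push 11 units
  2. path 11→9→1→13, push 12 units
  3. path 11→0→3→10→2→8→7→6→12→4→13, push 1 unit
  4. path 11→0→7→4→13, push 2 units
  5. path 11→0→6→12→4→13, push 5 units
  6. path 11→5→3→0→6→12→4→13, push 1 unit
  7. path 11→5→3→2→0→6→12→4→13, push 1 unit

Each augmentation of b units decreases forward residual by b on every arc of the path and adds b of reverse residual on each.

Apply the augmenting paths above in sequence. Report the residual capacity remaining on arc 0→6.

after path 1 (11→9→13, push 11): res(0,6)=15
after path 2 (11→9→1→13, push 12): res(0,6)=15
after path 3 (11→0→3→10→2→8→7→6→12→4→13, push 1): res(0,6)=15
after path 4 (11→0→7→4→13, push 2): res(0,6)=15
after path 5 (11→0→6→12→4→13, push 5): res(0,6)=10
after path 6 (11→5→3→0→6→12→4→13, push 1): res(0,6)=9
after path 7 (11→5→3→2→0→6→12→4→13, push 1): res(0,6)=8

Residual capacity of (0,6): 8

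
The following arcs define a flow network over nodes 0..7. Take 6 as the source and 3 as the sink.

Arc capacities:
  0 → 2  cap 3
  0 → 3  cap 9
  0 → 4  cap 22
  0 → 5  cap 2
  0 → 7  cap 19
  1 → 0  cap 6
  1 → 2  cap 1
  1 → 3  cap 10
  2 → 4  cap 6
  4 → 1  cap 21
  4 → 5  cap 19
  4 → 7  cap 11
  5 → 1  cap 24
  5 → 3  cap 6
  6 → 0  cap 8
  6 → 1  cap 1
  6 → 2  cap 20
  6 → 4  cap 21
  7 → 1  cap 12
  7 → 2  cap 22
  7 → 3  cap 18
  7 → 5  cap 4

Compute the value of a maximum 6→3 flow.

augment #1: 6→0→3 bottleneck 8, total now 8
augment #2: 6→1→3 bottleneck 1, total now 9
augment #3: 6→4→1→3 bottleneck 9, total now 18
augment #4: 6→4→5→3 bottleneck 6, total now 24
augment #5: 6→4→7→3 bottleneck 6, total now 30
augment #6: 6→2→4→7→3 bottleneck 5, total now 35
augment #7: 6→2→4→1→0→3 bottleneck 1, total now 36

Maximum flow value: 36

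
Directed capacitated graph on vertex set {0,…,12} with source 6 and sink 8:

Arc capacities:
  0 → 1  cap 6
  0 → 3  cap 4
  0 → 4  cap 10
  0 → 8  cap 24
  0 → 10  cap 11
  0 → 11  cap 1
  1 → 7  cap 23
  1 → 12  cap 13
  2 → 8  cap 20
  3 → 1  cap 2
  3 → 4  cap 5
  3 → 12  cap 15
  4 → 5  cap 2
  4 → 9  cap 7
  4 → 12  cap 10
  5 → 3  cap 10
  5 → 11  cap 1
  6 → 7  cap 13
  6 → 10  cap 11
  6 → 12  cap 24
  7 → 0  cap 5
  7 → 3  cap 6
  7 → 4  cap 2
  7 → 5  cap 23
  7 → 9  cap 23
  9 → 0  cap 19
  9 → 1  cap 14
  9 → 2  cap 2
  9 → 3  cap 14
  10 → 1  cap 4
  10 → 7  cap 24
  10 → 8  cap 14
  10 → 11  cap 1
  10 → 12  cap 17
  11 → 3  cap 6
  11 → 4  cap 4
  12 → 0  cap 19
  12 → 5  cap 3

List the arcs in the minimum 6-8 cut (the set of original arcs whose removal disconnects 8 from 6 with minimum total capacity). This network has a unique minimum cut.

augment #1: 6→10→8 push 11
augment #2: 6→7→0→8 push 5
augment #3: 6→12→0→8 push 19
augment #4: 6→7→9→2→8 push 2
augment #5: 6→7→9→0→10→8 push 3
max flow = 40; residual-reachable set from 6 gives S-side
cut edges (S→T): {(0,8), (9,2), (10,8)} total cap 40

Min-cut arcs: {(0,8), (9,2), (10,8)} (total capacity 40)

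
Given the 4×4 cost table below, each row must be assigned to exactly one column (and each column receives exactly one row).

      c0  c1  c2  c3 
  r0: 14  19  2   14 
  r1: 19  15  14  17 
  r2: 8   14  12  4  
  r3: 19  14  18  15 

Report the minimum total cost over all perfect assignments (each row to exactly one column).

optimal assignment: row0→col2 (cost 2), row1→col0 (cost 19), row2→col3 (cost 4), row3→col1 (cost 14)
total = 2 + 19 + 4 + 14 = 39

Minimum assignment cost: 39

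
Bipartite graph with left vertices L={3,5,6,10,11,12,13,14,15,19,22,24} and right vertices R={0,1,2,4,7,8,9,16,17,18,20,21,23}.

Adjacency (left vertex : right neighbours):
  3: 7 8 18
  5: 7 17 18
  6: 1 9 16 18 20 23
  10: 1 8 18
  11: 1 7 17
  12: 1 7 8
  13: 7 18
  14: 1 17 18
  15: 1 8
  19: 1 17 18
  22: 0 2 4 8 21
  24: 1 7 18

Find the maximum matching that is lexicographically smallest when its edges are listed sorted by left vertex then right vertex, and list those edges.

|M| = 7 (so the lex-smallest maximum matching has 7 edges)
process left vertices in ascending order; for each, take the smallest-labelled available neighbour that still permits 7 edges overall, or leave it unmatched if none does
lex-smallest matching: {3-7, 5-17, 6-9, 10-1, 12-8, 13-18, 22-0}

Lex-smallest maximum matching: {(3,7), (5,17), (6,9), (10,1), (12,8), (13,18), (22,0)}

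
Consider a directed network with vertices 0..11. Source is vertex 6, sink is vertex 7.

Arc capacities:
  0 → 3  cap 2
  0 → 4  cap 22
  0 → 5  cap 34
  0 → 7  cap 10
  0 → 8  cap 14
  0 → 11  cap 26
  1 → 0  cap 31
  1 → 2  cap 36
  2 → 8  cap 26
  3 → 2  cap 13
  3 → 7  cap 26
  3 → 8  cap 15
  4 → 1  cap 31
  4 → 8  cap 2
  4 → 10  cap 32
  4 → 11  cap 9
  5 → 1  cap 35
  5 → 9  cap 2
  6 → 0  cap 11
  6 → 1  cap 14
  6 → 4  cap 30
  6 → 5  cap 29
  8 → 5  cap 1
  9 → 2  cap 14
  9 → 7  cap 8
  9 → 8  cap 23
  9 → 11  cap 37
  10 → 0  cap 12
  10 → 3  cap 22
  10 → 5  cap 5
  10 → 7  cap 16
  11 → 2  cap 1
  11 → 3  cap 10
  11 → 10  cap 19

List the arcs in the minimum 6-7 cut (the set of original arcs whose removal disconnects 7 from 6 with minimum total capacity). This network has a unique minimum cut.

Min-cut arcs: {(0,7), (3,7), (5,9), (10,7)} (total capacity 54)

augment #1: 6→0→7 push 10
augment #2: 6→0→3→7 push 1
augment #3: 6→4→10→7 push 16
augment #4: 6→5→9→7 push 2
augment #5: 6→1→0→3→7 push 1
augment #6: 6→4→10→3→7 push 14
augment #7: 6→1→0→11→3→7 push 10
max flow = 54; residual-reachable set from 6 gives S-side
cut edges (S→T): {(0,7), (3,7), (5,9), (10,7)} total cap 54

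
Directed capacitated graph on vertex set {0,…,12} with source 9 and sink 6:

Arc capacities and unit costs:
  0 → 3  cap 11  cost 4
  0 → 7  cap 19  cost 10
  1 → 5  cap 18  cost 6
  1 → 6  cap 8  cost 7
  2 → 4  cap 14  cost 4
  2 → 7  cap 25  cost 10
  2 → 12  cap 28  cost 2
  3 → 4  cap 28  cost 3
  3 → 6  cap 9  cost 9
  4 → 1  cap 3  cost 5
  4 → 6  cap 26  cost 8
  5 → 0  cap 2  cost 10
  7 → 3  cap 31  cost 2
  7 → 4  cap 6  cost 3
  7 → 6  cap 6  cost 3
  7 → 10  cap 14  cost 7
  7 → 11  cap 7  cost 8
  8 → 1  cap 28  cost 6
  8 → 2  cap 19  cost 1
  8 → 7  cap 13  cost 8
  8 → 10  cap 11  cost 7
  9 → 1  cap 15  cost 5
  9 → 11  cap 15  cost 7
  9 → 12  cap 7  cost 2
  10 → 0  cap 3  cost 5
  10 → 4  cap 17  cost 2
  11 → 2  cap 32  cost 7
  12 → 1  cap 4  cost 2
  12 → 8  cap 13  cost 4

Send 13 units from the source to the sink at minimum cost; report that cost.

Minimum cost for 13 units: 179

shortest-cost path #1: 9→12→1→6 push 4 @ unit cost 11 (adds 44)
shortest-cost path #2: 9→1→6 push 4 @ unit cost 12 (adds 48)
shortest-cost path #3: 9→12→8→7→6 push 3 @ unit cost 17 (adds 51)
shortest-cost path #4: 9→1→12→8→7→6 push 2 @ unit cost 18 (adds 36)
total cost = 179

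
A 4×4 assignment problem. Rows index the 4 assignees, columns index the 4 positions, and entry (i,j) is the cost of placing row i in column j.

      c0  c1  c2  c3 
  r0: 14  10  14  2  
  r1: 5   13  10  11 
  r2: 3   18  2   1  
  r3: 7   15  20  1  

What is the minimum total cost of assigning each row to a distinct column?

Minimum assignment cost: 18

optimal assignment: row0→col1 (cost 10), row1→col0 (cost 5), row2→col2 (cost 2), row3→col3 (cost 1)
total = 10 + 5 + 2 + 1 = 18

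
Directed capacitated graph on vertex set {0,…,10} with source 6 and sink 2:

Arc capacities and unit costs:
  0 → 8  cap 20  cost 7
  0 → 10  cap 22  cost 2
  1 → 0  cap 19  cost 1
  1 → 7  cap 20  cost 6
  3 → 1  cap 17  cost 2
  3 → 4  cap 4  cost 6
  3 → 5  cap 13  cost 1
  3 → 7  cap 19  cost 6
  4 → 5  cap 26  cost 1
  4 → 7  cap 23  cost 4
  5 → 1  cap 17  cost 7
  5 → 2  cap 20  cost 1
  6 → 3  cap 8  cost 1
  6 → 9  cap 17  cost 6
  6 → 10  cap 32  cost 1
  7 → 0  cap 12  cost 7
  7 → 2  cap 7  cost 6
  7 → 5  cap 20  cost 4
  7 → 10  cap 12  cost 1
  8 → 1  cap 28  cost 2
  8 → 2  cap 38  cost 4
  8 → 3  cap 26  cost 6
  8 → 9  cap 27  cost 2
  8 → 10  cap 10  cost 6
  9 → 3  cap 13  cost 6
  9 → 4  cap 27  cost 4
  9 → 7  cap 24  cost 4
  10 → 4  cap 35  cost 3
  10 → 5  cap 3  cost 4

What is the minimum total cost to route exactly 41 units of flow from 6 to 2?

shortest-cost path #1: 6→3→5→2 push 8 @ unit cost 3 (adds 24)
shortest-cost path #2: 6→10→5→2 push 3 @ unit cost 6 (adds 18)
shortest-cost path #3: 6→10→4→5→2 push 9 @ unit cost 6 (adds 54)
shortest-cost path #4: 6→10→4→7→2 push 7 @ unit cost 14 (adds 98)
shortest-cost path #5: 6→10→4→5→3→1→0→8→2 push 8 @ unit cost 18 (adds 144)
shortest-cost path #6: 6→10→4→5→1→0→8→2 push 5 @ unit cost 24 (adds 120)
shortest-cost path #7: 6→9→3→1→0→8→2 push 1 @ unit cost 26 (adds 26)
total cost = 484

Minimum cost for 41 units: 484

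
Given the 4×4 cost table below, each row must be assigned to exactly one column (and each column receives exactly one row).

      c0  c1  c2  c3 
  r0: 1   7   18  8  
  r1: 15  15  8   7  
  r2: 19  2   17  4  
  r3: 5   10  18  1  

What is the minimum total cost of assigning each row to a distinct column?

optimal assignment: row0→col0 (cost 1), row1→col2 (cost 8), row2→col1 (cost 2), row3→col3 (cost 1)
total = 1 + 8 + 2 + 1 = 12

Minimum assignment cost: 12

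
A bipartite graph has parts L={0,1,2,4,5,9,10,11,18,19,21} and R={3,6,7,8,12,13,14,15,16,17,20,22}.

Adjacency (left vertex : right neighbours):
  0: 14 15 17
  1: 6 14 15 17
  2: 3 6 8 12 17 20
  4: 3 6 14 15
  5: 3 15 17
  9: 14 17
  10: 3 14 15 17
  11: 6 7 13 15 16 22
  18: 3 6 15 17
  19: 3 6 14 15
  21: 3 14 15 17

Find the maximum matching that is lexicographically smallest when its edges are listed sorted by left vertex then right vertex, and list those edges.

|M| = 7 (so the lex-smallest maximum matching has 7 edges)
process left vertices in ascending order; for each, take the smallest-labelled available neighbour that still permits 7 edges overall, or leave it unmatched if none does
lex-smallest matching: {0-14, 1-6, 2-8, 4-3, 5-15, 9-17, 11-7}

Lex-smallest maximum matching: {(0,14), (1,6), (2,8), (4,3), (5,15), (9,17), (11,7)}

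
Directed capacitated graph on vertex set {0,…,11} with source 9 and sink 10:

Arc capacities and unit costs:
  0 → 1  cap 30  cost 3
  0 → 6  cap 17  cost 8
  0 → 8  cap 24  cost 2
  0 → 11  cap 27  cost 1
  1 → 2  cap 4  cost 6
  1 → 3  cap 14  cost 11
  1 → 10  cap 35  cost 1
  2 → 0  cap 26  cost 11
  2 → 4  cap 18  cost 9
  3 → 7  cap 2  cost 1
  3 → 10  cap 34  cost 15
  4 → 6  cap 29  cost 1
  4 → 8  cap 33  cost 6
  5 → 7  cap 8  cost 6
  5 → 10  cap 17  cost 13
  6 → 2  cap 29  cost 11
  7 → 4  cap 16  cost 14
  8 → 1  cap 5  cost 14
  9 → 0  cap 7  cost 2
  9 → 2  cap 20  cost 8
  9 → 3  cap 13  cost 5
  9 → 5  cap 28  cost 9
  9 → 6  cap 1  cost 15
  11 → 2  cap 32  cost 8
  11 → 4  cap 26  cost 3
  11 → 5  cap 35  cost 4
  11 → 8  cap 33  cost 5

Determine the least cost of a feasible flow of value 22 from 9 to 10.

Minimum cost for 22 units: 346

shortest-cost path #1: 9→0→1→10 push 7 @ unit cost 6 (adds 42)
shortest-cost path #2: 9→3→10 push 13 @ unit cost 20 (adds 260)
shortest-cost path #3: 9→5→10 push 2 @ unit cost 22 (adds 44)
total cost = 346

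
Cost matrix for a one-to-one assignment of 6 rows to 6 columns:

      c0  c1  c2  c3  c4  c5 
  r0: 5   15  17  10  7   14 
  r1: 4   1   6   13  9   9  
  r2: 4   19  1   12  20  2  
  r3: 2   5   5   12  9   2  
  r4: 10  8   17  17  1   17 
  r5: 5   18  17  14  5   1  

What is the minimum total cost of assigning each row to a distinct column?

optimal assignment: row0→col3 (cost 10), row1→col1 (cost 1), row2→col2 (cost 1), row3→col0 (cost 2), row4→col4 (cost 1), row5→col5 (cost 1)
total = 10 + 1 + 1 + 2 + 1 + 1 = 16

Minimum assignment cost: 16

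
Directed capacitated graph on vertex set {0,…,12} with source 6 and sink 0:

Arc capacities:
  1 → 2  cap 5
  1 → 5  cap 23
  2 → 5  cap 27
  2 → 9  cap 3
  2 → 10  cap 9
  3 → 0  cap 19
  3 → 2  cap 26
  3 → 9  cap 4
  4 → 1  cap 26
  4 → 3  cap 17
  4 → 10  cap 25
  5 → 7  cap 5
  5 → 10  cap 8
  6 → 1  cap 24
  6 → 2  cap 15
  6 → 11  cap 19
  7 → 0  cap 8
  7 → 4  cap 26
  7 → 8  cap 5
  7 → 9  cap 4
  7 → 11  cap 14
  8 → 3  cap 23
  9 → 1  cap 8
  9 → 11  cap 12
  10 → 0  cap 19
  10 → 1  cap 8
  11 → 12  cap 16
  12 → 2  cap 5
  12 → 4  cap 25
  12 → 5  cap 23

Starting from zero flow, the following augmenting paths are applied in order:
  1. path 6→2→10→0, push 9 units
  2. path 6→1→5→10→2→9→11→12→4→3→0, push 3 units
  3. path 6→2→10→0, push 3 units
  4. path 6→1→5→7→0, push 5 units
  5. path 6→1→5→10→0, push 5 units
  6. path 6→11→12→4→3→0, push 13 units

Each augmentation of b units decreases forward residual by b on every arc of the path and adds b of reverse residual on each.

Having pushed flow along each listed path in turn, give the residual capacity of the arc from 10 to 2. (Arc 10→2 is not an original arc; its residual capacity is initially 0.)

after path 1 (6→2→10→0, push 9): res(10,2)=9
after path 2 (6→1→5→10→2→9→11→12→4→3→0, push 3): res(10,2)=6
after path 3 (6→2→10→0, push 3): res(10,2)=9
after path 4 (6→1→5→7→0, push 5): res(10,2)=9
after path 5 (6→1→5→10→0, push 5): res(10,2)=9
after path 6 (6→11→12→4→3→0, push 13): res(10,2)=9

Residual capacity of (10,2): 9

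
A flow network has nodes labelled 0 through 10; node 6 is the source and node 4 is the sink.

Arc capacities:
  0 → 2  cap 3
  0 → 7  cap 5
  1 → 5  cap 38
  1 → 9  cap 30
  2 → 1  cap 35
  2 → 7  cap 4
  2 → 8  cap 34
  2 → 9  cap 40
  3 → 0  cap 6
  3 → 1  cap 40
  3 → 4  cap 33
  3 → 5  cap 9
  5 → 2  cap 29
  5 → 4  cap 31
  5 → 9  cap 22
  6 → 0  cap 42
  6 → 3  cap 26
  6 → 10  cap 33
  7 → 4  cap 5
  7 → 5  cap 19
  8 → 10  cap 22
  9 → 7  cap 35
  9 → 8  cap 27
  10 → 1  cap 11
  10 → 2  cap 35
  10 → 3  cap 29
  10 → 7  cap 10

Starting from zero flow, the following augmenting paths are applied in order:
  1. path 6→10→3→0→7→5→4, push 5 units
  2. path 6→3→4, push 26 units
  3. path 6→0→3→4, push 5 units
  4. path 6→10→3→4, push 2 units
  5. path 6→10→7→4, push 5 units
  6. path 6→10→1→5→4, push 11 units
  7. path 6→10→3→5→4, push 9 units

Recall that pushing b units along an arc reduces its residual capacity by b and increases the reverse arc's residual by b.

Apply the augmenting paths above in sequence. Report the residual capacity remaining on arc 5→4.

Residual capacity of (5,4): 6

after path 1 (6→10→3→0→7→5→4, push 5): res(5,4)=26
after path 2 (6→3→4, push 26): res(5,4)=26
after path 3 (6→0→3→4, push 5): res(5,4)=26
after path 4 (6→10→3→4, push 2): res(5,4)=26
after path 5 (6→10→7→4, push 5): res(5,4)=26
after path 6 (6→10→1→5→4, push 11): res(5,4)=15
after path 7 (6→10→3→5→4, push 9): res(5,4)=6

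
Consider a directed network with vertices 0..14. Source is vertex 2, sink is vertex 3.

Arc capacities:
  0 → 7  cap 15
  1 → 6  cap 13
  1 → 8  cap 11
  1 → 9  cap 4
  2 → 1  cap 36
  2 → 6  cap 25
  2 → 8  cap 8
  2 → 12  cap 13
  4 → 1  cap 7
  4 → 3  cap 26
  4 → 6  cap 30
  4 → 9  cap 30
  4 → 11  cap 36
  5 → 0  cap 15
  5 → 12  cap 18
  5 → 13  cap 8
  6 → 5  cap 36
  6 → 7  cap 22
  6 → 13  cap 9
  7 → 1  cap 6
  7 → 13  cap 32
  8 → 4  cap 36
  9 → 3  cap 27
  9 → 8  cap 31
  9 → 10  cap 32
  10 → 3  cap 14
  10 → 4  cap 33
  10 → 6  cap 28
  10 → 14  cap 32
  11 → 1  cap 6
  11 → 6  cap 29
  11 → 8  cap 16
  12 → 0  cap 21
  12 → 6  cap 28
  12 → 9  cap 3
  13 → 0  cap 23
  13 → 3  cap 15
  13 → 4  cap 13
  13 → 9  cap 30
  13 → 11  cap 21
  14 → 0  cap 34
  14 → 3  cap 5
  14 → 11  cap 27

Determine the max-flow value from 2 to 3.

augment #1: 2→1→9→3 bottleneck 4, total now 4
augment #2: 2→6→13→3 bottleneck 9, total now 13
augment #3: 2→8→4→3 bottleneck 8, total now 21
augment #4: 2→12→9→3 bottleneck 3, total now 24
augment #5: 2→1→8→4→3 bottleneck 11, total now 35
augment #6: 2→6→5→13→3 bottleneck 6, total now 41
augment #7: 2→6→5→13→4→3 bottleneck 2, total now 43
augment #8: 2→6→7→13→4→3 bottleneck 5, total now 48
augment #9: 2→6→7→13→9→3 bottleneck 3, total now 51
augment #10: 2→1→6→7→13→9→3 bottleneck 13, total now 64
augment #11: 2→12→0→7→13→9→3 bottleneck 4, total now 68
augment #12: 2→12→0→7→13→9→10→3 bottleneck 6, total now 74

Maximum flow value: 74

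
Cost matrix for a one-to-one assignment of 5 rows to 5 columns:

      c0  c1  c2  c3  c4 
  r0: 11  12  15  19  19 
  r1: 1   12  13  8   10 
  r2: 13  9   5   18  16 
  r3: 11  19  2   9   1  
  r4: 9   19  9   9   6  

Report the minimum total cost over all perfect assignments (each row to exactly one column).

optimal assignment: row0→col1 (cost 12), row1→col0 (cost 1), row2→col2 (cost 5), row3→col4 (cost 1), row4→col3 (cost 9)
total = 12 + 1 + 5 + 1 + 9 = 28

Minimum assignment cost: 28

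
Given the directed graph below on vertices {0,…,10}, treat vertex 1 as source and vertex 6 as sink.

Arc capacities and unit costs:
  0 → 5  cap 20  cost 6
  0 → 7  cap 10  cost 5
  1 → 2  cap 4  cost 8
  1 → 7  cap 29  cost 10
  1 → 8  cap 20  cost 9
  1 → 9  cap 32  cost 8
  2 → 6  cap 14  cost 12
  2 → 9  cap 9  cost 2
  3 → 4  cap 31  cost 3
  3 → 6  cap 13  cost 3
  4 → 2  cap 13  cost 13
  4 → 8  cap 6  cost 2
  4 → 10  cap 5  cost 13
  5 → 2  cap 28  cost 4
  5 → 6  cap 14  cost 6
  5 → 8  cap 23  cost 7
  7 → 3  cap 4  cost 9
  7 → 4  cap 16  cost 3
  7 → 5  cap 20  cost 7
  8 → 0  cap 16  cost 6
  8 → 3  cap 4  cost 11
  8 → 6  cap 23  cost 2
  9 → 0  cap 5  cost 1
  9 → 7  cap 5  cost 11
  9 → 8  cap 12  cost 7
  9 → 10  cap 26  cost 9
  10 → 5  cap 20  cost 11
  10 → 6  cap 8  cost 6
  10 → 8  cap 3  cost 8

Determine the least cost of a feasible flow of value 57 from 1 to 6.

Minimum cost for 57 units: 1051

shortest-cost path #1: 1→8→6 push 20 @ unit cost 11 (adds 220)
shortest-cost path #2: 1→9→8→6 push 3 @ unit cost 17 (adds 51)
shortest-cost path #3: 1→2→6 push 4 @ unit cost 20 (adds 80)
shortest-cost path #4: 1→9→0→5→6 push 5 @ unit cost 21 (adds 105)
shortest-cost path #5: 1→7→3→6 push 4 @ unit cost 22 (adds 88)
shortest-cost path #6: 1→9→10→6 push 8 @ unit cost 23 (adds 184)
shortest-cost path #7: 1→7→5→6 push 9 @ unit cost 23 (adds 207)
shortest-cost path #8: 1→9→8→3→6 push 4 @ unit cost 29 (adds 116)
total cost = 1051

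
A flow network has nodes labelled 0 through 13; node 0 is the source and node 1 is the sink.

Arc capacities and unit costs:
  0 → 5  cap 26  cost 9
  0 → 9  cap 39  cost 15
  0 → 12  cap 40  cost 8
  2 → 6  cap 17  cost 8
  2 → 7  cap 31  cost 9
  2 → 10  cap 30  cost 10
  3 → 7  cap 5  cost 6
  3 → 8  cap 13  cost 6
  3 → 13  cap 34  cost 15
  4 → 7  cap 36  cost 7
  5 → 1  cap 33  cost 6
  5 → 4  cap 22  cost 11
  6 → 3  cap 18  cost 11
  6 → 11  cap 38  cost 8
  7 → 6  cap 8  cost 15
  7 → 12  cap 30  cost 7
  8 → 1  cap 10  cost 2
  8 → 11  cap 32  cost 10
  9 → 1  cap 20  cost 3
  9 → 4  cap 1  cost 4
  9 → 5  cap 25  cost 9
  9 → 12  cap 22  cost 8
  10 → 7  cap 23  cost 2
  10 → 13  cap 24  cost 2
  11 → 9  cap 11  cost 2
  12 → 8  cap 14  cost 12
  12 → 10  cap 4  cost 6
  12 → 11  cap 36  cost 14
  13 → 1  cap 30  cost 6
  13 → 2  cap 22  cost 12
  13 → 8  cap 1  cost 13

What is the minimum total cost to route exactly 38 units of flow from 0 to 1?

Minimum cost for 38 units: 606

shortest-cost path #1: 0→5→1 push 26 @ unit cost 15 (adds 390)
shortest-cost path #2: 0→9→1 push 12 @ unit cost 18 (adds 216)
total cost = 606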